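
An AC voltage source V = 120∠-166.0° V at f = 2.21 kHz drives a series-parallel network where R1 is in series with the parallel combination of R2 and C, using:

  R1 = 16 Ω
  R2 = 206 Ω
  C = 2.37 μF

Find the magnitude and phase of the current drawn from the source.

Step 1 — Angular frequency: ω = 2π·f = 2π·2210 = 1.389e+04 rad/s.
Step 2 — Component impedances:
  R1: Z = R = 16 Ω
  R2: Z = R = 206 Ω
  C: Z = 1/(jωC) = -j/(ω·C) = 0 - j30.39 Ω
Step 3 — Parallel branch: R2 || C = 1/(1/R2 + 1/C) = 4.387 - j29.74 Ω.
Step 4 — Series with R1: Z_total = R1 + (R2 || C) = 20.39 - j29.74 Ω = 36.06∠-55.6° Ω.
Step 5 — Source phasor: V = 120∠-166.0° V = -116.4 - j29.03 V.
Step 6 — Ohm's law: I = V / Z_total = (-116.4 - j29.03) / (20.39 - j29.74) = -1.162 - j3.119 A.
Step 7 — Convert to polar: |I| = 3.328 A, ∠I = -110.4°.

I = 3.328∠-110.4° A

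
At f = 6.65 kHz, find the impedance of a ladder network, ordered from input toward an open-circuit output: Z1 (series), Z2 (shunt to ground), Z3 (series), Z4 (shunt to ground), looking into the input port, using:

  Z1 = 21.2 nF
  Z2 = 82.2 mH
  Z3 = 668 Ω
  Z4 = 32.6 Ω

Step 1 — Angular frequency: ω = 2π·f = 2π·6650 = 4.178e+04 rad/s.
Step 2 — Component impedances:
  Z1: Z = 1/(jωC) = -j/(ω·C) = 0 - j1129 Ω
  Z2: Z = jωL = j·4.178e+04·0.0822 = 0 + j3435 Ω
  Z3: Z = R = 668 Ω
  Z4: Z = R = 32.6 Ω
Step 3 — Ladder network (open output): work backward from the far end, alternating series and parallel combinations. Z_in = 672.6 - j991.7 Ω = 1198∠-55.9° Ω.

Z = 672.6 - j991.7 Ω = 1198∠-55.9° Ω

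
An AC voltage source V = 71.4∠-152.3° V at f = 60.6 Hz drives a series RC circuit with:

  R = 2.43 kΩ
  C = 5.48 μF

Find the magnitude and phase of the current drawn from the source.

Step 1 — Angular frequency: ω = 2π·f = 2π·60.6 = 380.8 rad/s.
Step 2 — Component impedances:
  R: Z = R = 2430 Ω
  C: Z = 1/(jωC) = -j/(ω·C) = 0 - j479.3 Ω
Step 3 — Series combination: Z_total = R + C = 2430 - j479.3 Ω = 2477∠-11.2° Ω.
Step 4 — Source phasor: V = 71.4∠-152.3° V = -63.22 - j33.19 V.
Step 5 — Ohm's law: I = V / Z_total = (-63.22 - j33.19) / (2430 - j479.3) = -0.02245 - j0.01809 A.
Step 6 — Convert to polar: |I| = 0.02883 A, ∠I = -141.1°.

I = 0.02883∠-141.1° A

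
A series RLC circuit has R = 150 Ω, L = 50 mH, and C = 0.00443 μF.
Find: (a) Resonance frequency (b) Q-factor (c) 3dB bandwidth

Step 1 — Resonance: ω₀ = 1/√(LC) = 1/√(0.05·4.43e-09) = 6.719e+04 rad/s.
Step 2 — f₀ = ω₀/(2π) = 1.069e+04 Hz.
Step 3 — Series Q: Q = ω₀L/R = 6.719e+04·0.05/150 = 22.4.
Step 4 — Bandwidth: Δω = ω₀/Q = 3000 rad/s; BW = Δω/(2π) = 477.5 Hz.

(a) f₀ = 1.069e+04 Hz  (b) Q = 22.4  (c) BW = 477.5 Hz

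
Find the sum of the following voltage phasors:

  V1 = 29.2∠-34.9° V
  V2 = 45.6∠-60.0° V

Step 1 — Convert each phasor to rectangular form:
  V1 = 29.2·(cos(-34.9°) + j·sin(-34.9°)) = 23.95 - j16.71 V
  V2 = 45.6·(cos(-60.0°) + j·sin(-60.0°)) = 22.8 - j39.49 V
Step 2 — Sum components: V_total = 46.75 - j56.2 V.
Step 3 — Convert to polar: |V_total| = 73.1 V, ∠V_total = -50.2°.

V_total = 73.1∠-50.2° V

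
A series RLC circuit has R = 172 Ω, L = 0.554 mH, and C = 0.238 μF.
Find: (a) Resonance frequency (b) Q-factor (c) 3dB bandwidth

Step 1 — Resonance: ω₀ = 1/√(LC) = 1/√(0.000554·2.38e-07) = 8.709e+04 rad/s.
Step 2 — f₀ = ω₀/(2π) = 1.386e+04 Hz.
Step 3 — Series Q: Q = ω₀L/R = 8.709e+04·0.000554/172 = 0.2805.
Step 4 — Bandwidth: Δω = ω₀/Q = 3.105e+05 rad/s; BW = Δω/(2π) = 4.941e+04 Hz.

(a) f₀ = 1.386e+04 Hz  (b) Q = 0.2805  (c) BW = 4.941e+04 Hz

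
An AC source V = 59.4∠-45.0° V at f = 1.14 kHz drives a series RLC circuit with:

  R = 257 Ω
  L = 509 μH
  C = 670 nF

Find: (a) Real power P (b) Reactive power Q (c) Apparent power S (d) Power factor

Step 1 — Angular frequency: ω = 2π·f = 2π·1140 = 7163 rad/s.
Step 2 — Component impedances:
  R: Z = R = 257 Ω
  L: Z = jωL = j·7163·0.000509 = 0 + j3.646 Ω
  C: Z = 1/(jωC) = -j/(ω·C) = 0 - j208.4 Ω
Step 3 — Series combination: Z_total = R + L + C = 257 - j204.7 Ω = 328.6∠-38.5° Ω.
Step 4 — Source phasor: V = 59.4∠-45.0° V = 42 - j42 V.
Step 5 — Current: I = V / Z = 0.1796 - j0.02034 A = 0.1808∠-6.5° A.
Step 6 — Complex power: S = V·I* = 8.399 - j6.691 VA.
Step 7 — Real power: P = Re(S) = 8.399 W.
Step 8 — Reactive power: Q = Im(S) = -6.691 VAR.
Step 9 — Apparent power: |S| = 10.74 VA.
Step 10 — Power factor: PF = P/|S| = 0.7822 (leading).

(a) P = 8.399 W  (b) Q = -6.691 VAR  (c) S = 10.74 VA  (d) PF = 0.7822 (leading)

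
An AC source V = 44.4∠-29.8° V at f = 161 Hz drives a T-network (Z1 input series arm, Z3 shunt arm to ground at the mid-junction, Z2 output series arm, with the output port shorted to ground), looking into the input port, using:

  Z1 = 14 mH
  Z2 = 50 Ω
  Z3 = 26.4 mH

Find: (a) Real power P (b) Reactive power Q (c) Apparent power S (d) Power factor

Step 1 — Angular frequency: ω = 2π·f = 2π·161 = 1012 rad/s.
Step 2 — Component impedances:
  Z1: Z = jωL = j·1012·0.014 = 0 + j14.16 Ω
  Z2: Z = R = 50 Ω
  Z3: Z = jωL = j·1012·0.0264 = 0 + j26.71 Ω
Step 3 — With the output port shorted to ground, the output series arm Z2 runs from the junction to ground; the shunt arm Z3 also runs from the junction to ground. They appear in parallel: Z3 || Z2 = 11.1 + j20.78 Ω.
Step 4 — Series with input arm Z1: Z_in = Z1 + (Z3 || Z2) = 11.1 + j34.94 Ω = 36.66∠72.4° Ω.
Step 5 — Source phasor: V = 44.4∠-29.8° V = 38.53 - j22.07 V.
Step 6 — Current: I = V / Z = -0.2555 - j1.184 A = 1.211∠-102.2° A.
Step 7 — Complex power: S = V·I* = 16.28 + j51.25 VA.
Step 8 — Real power: P = Re(S) = 16.28 W.
Step 9 — Reactive power: Q = Im(S) = 51.25 VAR.
Step 10 — Apparent power: |S| = 53.77 VA.
Step 11 — Power factor: PF = P/|S| = 0.3027 (lagging).

(a) P = 16.28 W  (b) Q = 51.25 VAR  (c) S = 53.77 VA  (d) PF = 0.3027 (lagging)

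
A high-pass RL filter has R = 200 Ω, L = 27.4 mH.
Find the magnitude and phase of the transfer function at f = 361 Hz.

Step 1 — Angular frequency: ω = 2π·361 = 2268 rad/s.
Step 2 — Transfer function: H(jω) = jωL/(R + jωL).
Step 3 — Numerator jωL = j·62.15; denominator R + jωL = 200 + j62.15.
Step 4 — H = 0.08806 + j0.2834.
Step 5 — Magnitude: |H| = 0.2967 (-10.6 dB); phase: φ = 72.7°.

|H| = 0.2967 (-10.6 dB), φ = 72.7°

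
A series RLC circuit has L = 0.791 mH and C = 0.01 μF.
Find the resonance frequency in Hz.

Step 1 — Resonance condition Im(Z)=0 gives ω₀ = 1/√(LC).
Step 2 — ω₀ = 1/√(0.000791·1e-08) = 3.556e+05 rad/s.
Step 3 — f₀ = ω₀/(2π) = 5.659e+04 Hz.

f₀ = 5.659e+04 Hz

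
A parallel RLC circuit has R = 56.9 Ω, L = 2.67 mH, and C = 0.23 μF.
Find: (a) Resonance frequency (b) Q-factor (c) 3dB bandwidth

Step 1 — Resonance: ω₀ = 1/√(LC) = 1/√(0.00267·2.3e-07) = 4.035e+04 rad/s.
Step 2 — f₀ = ω₀/(2π) = 6422 Hz.
Step 3 — Parallel Q: Q = R/(ω₀L) = 56.9/(4.035e+04·0.00267) = 0.5281.
Step 4 — Bandwidth: Δω = ω₀/Q = 7.641e+04 rad/s; BW = Δω/(2π) = 1.216e+04 Hz.

(a) f₀ = 6422 Hz  (b) Q = 0.5281  (c) BW = 1.216e+04 Hz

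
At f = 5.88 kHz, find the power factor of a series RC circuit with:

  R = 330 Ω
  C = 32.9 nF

Step 1 — Angular frequency: ω = 2π·f = 2π·5880 = 3.695e+04 rad/s.
Step 2 — Component impedances:
  R: Z = R = 330 Ω
  C: Z = 1/(jωC) = -j/(ω·C) = 0 - j822.7 Ω
Step 3 — Series combination: Z_total = R + C = 330 - j822.7 Ω = 886.4∠-68.1° Ω.
Step 4 — Power factor: PF = cos(φ) = Re(Z)/|Z| = 330/886.4 = 0.3723.
Step 5 — Type: Im(Z) = -822.7 ⇒ leading (phase φ = -68.1°).

PF = 0.3723 (leading, φ = -68.1°)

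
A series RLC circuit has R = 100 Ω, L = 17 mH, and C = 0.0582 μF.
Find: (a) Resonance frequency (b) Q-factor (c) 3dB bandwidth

Step 1 — Resonance: ω₀ = 1/√(LC) = 1/√(0.017·5.82e-08) = 3.179e+04 rad/s.
Step 2 — f₀ = ω₀/(2π) = 5060 Hz.
Step 3 — Series Q: Q = ω₀L/R = 3.179e+04·0.017/100 = 5.405.
Step 4 — Bandwidth: Δω = ω₀/Q = 5882 rad/s; BW = Δω/(2π) = 936.2 Hz.

(a) f₀ = 5060 Hz  (b) Q = 5.405  (c) BW = 936.2 Hz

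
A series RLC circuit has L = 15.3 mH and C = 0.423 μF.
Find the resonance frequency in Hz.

Step 1 — Resonance condition Im(Z)=0 gives ω₀ = 1/√(LC).
Step 2 — ω₀ = 1/√(0.0153·4.23e-07) = 1.243e+04 rad/s.
Step 3 — f₀ = ω₀/(2π) = 1978 Hz.

f₀ = 1978 Hz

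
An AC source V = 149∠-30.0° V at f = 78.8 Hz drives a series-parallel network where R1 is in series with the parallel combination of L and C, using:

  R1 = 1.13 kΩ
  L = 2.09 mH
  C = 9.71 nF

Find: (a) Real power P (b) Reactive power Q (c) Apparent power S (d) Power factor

Step 1 — Angular frequency: ω = 2π·f = 2π·78.8 = 495.1 rad/s.
Step 2 — Component impedances:
  R1: Z = R = 1130 Ω
  L: Z = jωL = j·495.1·0.00209 = 0 + j1.035 Ω
  C: Z = 1/(jωC) = -j/(ω·C) = 0 - j2.08e+05 Ω
Step 3 — Parallel branch: L || C = 1/(1/L + 1/C) = 0 + j1.035 Ω.
Step 4 — Series with R1: Z_total = R1 + (L || C) = 1130 + j1.035 Ω = 1130∠0.1° Ω.
Step 5 — Source phasor: V = 149∠-30.0° V = 129 - j74.5 V.
Step 6 — Current: I = V / Z = 0.1141 - j0.06603 A = 0.1319∠-30.1° A.
Step 7 — Complex power: S = V·I* = 19.65 + j0.01799 VA.
Step 8 — Real power: P = Re(S) = 19.65 W.
Step 9 — Reactive power: Q = Im(S) = 0.01799 VAR.
Step 10 — Apparent power: |S| = 19.65 VA.
Step 11 — Power factor: PF = P/|S| = 1 (lagging).

(a) P = 19.65 W  (b) Q = 0.01799 VAR  (c) S = 19.65 VA  (d) PF = 1 (lagging)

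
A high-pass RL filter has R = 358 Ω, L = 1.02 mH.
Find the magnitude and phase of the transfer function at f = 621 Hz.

Step 1 — Angular frequency: ω = 2π·621 = 3902 rad/s.
Step 2 — Transfer function: H(jω) = jωL/(R + jωL).
Step 3 — Numerator jωL = j·3.98; denominator R + jωL = 358 + j3.98.
Step 4 — H = 0.0001236 + j0.01112.
Step 5 — Magnitude: |H| = 0.01112 (-39.1 dB); phase: φ = 89.4°.

|H| = 0.01112 (-39.1 dB), φ = 89.4°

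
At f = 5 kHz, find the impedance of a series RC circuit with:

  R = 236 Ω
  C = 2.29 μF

Step 1 — Angular frequency: ω = 2π·f = 2π·5000 = 3.142e+04 rad/s.
Step 2 — Component impedances:
  R: Z = R = 236 Ω
  C: Z = 1/(jωC) = -j/(ω·C) = 0 - j13.9 Ω
Step 3 — Series combination: Z_total = R + C = 236 - j13.9 Ω = 236.4∠-3.4° Ω.

Z = 236 - j13.9 Ω = 236.4∠-3.4° Ω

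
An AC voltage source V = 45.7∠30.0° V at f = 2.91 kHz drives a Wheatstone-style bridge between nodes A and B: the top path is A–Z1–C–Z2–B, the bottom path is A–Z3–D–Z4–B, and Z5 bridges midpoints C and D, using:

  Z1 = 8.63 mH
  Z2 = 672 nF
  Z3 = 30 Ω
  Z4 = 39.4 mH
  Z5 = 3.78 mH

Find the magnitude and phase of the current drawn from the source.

Step 1 — Angular frequency: ω = 2π·f = 2π·2910 = 1.828e+04 rad/s.
Step 2 — Component impedances:
  Z1: Z = jωL = j·1.828e+04·0.00863 = 0 + j157.8 Ω
  Z2: Z = 1/(jωC) = -j/(ω·C) = 0 - j81.39 Ω
  Z3: Z = R = 30 Ω
  Z4: Z = jωL = j·1.828e+04·0.0394 = 0 + j720.4 Ω
  Z5: Z = jωL = j·1.828e+04·0.00378 = 0 + j69.11 Ω
Step 3 — Bridge requires nodal analysis (the Z5 bridge couples midpoints C and D, so the two paths cannot be reduced to a simple series/parallel combination). Setting node B to ground and injecting 1 A at node A, the 3-node admittance system at A, C, D solves to V_A = Z_AB = 13.64 - j33.08 Ω = 35.79∠-67.6° Ω.
Step 4 — Source phasor: V = 45.7∠30.0° V = 39.58 + j22.85 V.
Step 5 — Ohm's law: I = V / Z_total = (39.58 + j22.85) / (13.64 - j33.08) = -0.1686 + j1.266 A.
Step 6 — Convert to polar: |I| = 1.277 A, ∠I = 97.6°.

I = 1.277∠97.6° A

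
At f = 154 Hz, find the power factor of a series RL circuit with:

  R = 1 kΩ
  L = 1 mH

Step 1 — Angular frequency: ω = 2π·f = 2π·154 = 967.6 rad/s.
Step 2 — Component impedances:
  R: Z = R = 1000 Ω
  L: Z = jωL = j·967.6·0.001 = 0 + j0.9676 Ω
Step 3 — Series combination: Z_total = R + L = 1000 + j0.9676 Ω = 1000∠0.1° Ω.
Step 4 — Power factor: PF = cos(φ) = Re(Z)/|Z| = 1000/1000 = 1.
Step 5 — Type: Im(Z) = 0.9676 ⇒ lagging (phase φ = 0.1°).

PF = 1 (lagging, φ = 0.1°)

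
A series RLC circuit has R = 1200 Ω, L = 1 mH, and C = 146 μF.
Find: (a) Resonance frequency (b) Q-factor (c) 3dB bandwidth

Step 1 — Resonance condition Im(Z)=0 gives ω₀ = 1/√(LC).
Step 2 — ω₀ = 1/√(0.001·0.000146) = 2617 rad/s.
Step 3 — f₀ = ω₀/(2π) = 416.5 Hz.
Step 4 — Series Q: Q = ω₀L/R = 2617·0.001/1200 = 0.002181.
Step 5 — 3dB bandwidth: Δω = ω₀/Q = 1.2e+06 rad/s; BW = Δω/(2π) = 1.91e+05 Hz.

(a) f₀ = 416.5 Hz  (b) Q = 0.002181  (c) BW = 1.91e+05 Hz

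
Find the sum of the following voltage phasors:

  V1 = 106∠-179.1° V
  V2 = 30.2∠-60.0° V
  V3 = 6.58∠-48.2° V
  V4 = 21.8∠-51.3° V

Step 1 — Convert each phasor to rectangular form:
  V1 = 106·(cos(-179.1°) + j·sin(-179.1°)) = -106 - j1.665 V
  V2 = 30.2·(cos(-60.0°) + j·sin(-60.0°)) = 15.1 - j26.15 V
  V3 = 6.58·(cos(-48.2°) + j·sin(-48.2°)) = 4.386 - j4.905 V
  V4 = 21.8·(cos(-51.3°) + j·sin(-51.3°)) = 13.63 - j17.01 V
Step 2 — Sum components: V_total = -72.87 - j49.74 V.
Step 3 — Convert to polar: |V_total| = 88.23 V, ∠V_total = -145.7°.

V_total = 88.23∠-145.7° V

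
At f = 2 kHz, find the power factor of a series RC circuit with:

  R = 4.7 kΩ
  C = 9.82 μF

Step 1 — Angular frequency: ω = 2π·f = 2π·2000 = 1.257e+04 rad/s.
Step 2 — Component impedances:
  R: Z = R = 4700 Ω
  C: Z = 1/(jωC) = -j/(ω·C) = 0 - j8.104 Ω
Step 3 — Series combination: Z_total = R + C = 4700 - j8.104 Ω = 4700∠-0.1° Ω.
Step 4 — Power factor: PF = cos(φ) = Re(Z)/|Z| = 4700/4700 = 1.
Step 5 — Type: Im(Z) = -8.104 ⇒ leading (phase φ = -0.1°).

PF = 1 (leading, φ = -0.1°)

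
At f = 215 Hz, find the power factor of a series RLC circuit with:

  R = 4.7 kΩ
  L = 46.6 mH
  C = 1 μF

Step 1 — Angular frequency: ω = 2π·f = 2π·215 = 1351 rad/s.
Step 2 — Component impedances:
  R: Z = R = 4700 Ω
  L: Z = jωL = j·1351·0.0466 = 0 + j62.95 Ω
  C: Z = 1/(jωC) = -j/(ω·C) = 0 - j740.3 Ω
Step 3 — Series combination: Z_total = R + L + C = 4700 - j677.3 Ω = 4749∠-8.2° Ω.
Step 4 — Power factor: PF = cos(φ) = Re(Z)/|Z| = 4700/4748.6 = 0.9898.
Step 5 — Type: Im(Z) = -677.3 ⇒ leading (phase φ = -8.2°).

PF = 0.9898 (leading, φ = -8.2°)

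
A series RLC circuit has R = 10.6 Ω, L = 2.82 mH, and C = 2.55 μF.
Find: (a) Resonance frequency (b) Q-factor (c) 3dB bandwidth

Step 1 — Resonance: ω₀ = 1/√(LC) = 1/√(0.00282·2.55e-06) = 1.179e+04 rad/s.
Step 2 — f₀ = ω₀/(2π) = 1877 Hz.
Step 3 — Series Q: Q = ω₀L/R = 1.179e+04·0.00282/10.6 = 3.137.
Step 4 — Bandwidth: Δω = ω₀/Q = 3759 rad/s; BW = Δω/(2π) = 598.2 Hz.

(a) f₀ = 1877 Hz  (b) Q = 3.137  (c) BW = 598.2 Hz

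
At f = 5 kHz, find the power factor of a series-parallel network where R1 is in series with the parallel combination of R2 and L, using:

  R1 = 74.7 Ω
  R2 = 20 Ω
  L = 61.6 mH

Step 1 — Angular frequency: ω = 2π·f = 2π·5000 = 3.142e+04 rad/s.
Step 2 — Component impedances:
  R1: Z = R = 74.7 Ω
  R2: Z = R = 20 Ω
  L: Z = jωL = j·3.142e+04·0.0616 = 0 + j1935 Ω
Step 3 — Parallel branch: R2 || L = 1/(1/R2 + 1/L) = 20 + j0.2067 Ω.
Step 4 — Series with R1: Z_total = R1 + (R2 || L) = 94.7 + j0.2067 Ω = 94.7∠0.1° Ω.
Step 5 — Power factor: PF = cos(φ) = Re(Z)/|Z| = 94.7/94.7 = 1.
Step 6 — Type: Im(Z) = 0.2067 ⇒ lagging (phase φ = 0.1°).

PF = 1 (lagging, φ = 0.1°)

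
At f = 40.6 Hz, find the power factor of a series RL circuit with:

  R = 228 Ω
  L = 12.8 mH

Step 1 — Angular frequency: ω = 2π·f = 2π·40.6 = 255.1 rad/s.
Step 2 — Component impedances:
  R: Z = R = 228 Ω
  L: Z = jωL = j·255.1·0.0128 = 0 + j3.265 Ω
Step 3 — Series combination: Z_total = R + L = 228 + j3.265 Ω = 228∠0.8° Ω.
Step 4 — Power factor: PF = cos(φ) = Re(Z)/|Z| = 228/228.02 = 0.9999.
Step 5 — Type: Im(Z) = 3.265 ⇒ lagging (phase φ = 0.8°).

PF = 0.9999 (lagging, φ = 0.8°)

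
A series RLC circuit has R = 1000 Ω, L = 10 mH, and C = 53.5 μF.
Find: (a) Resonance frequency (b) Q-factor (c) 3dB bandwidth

Step 1 — Resonance condition Im(Z)=0 gives ω₀ = 1/√(LC).
Step 2 — ω₀ = 1/√(0.01·5.35e-05) = 1367 rad/s.
Step 3 — f₀ = ω₀/(2π) = 217.6 Hz.
Step 4 — Series Q: Q = ω₀L/R = 1367·0.01/1000 = 0.01367.
Step 5 — 3dB bandwidth: Δω = ω₀/Q = 1e+05 rad/s; BW = Δω/(2π) = 1.592e+04 Hz.

(a) f₀ = 217.6 Hz  (b) Q = 0.01367  (c) BW = 1.592e+04 Hz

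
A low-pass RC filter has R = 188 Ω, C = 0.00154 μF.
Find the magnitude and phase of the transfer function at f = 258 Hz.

Step 1 — Angular frequency: ω = 2π·258 = 1621 rad/s.
Step 2 — Transfer function: H(jω) = 1/(1 + jωRC).
Step 3 — Denominator: 1 + jωRC = 1 + j·1621·188·1.54e-09 = 1 + j0.0004693.
Step 4 — H = 1 - j0.0004693.
Step 5 — Magnitude: |H| = 1 (-0.0 dB); phase: φ = -0.0°.

|H| = 1 (-0.0 dB), φ = -0.0°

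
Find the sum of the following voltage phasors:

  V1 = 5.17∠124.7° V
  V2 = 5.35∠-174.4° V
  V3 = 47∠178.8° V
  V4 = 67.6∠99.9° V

Step 1 — Convert each phasor to rectangular form:
  V1 = 5.17·(cos(124.7°) + j·sin(124.7°)) = -2.943 + j4.25 V
  V2 = 5.35·(cos(-174.4°) + j·sin(-174.4°)) = -5.324 - j0.5221 V
  V3 = 47·(cos(178.8°) + j·sin(178.8°)) = -46.99 + j0.9843 V
  V4 = 67.6·(cos(99.9°) + j·sin(99.9°)) = -11.62 + j66.59 V
Step 2 — Sum components: V_total = -66.88 + j71.31 V.
Step 3 — Convert to polar: |V_total| = 97.76 V, ∠V_total = 133.2°.

V_total = 97.76∠133.2° V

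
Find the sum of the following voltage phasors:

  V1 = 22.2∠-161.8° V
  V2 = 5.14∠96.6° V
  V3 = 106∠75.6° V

Step 1 — Convert each phasor to rectangular form:
  V1 = 22.2·(cos(-161.8°) + j·sin(-161.8°)) = -21.09 - j6.934 V
  V2 = 5.14·(cos(96.6°) + j·sin(96.6°)) = -0.5908 + j5.106 V
  V3 = 106·(cos(75.6°) + j·sin(75.6°)) = 26.36 + j102.7 V
Step 2 — Sum components: V_total = 4.681 + j100.8 V.
Step 3 — Convert to polar: |V_total| = 101 V, ∠V_total = 87.3°.

V_total = 101∠87.3° V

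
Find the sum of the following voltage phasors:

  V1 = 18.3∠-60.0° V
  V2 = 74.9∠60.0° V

Step 1 — Convert each phasor to rectangular form:
  V1 = 18.3·(cos(-60.0°) + j·sin(-60.0°)) = 9.15 - j15.85 V
  V2 = 74.9·(cos(60.0°) + j·sin(60.0°)) = 37.45 + j64.87 V
Step 2 — Sum components: V_total = 46.6 + j49.02 V.
Step 3 — Convert to polar: |V_total| = 67.63 V, ∠V_total = 46.4°.

V_total = 67.63∠46.4° V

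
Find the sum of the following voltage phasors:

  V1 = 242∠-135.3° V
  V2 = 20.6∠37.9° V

Step 1 — Convert each phasor to rectangular form:
  V1 = 242·(cos(-135.3°) + j·sin(-135.3°)) = -172 - j170.2 V
  V2 = 20.6·(cos(37.9°) + j·sin(37.9°)) = 16.26 + j12.65 V
Step 2 — Sum components: V_total = -155.8 - j157.6 V.
Step 3 — Convert to polar: |V_total| = 221.6 V, ∠V_total = -134.7°.

V_total = 221.6∠-134.7° V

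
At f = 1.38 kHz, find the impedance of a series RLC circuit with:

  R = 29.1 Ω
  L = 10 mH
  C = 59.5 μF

Step 1 — Angular frequency: ω = 2π·f = 2π·1380 = 8671 rad/s.
Step 2 — Component impedances:
  R: Z = R = 29.1 Ω
  L: Z = jωL = j·8671·0.01 = 0 + j86.71 Ω
  C: Z = 1/(jωC) = -j/(ω·C) = 0 - j1.938 Ω
Step 3 — Series combination: Z_total = R + L + C = 29.1 + j84.77 Ω = 89.63∠71.1° Ω.

Z = 29.1 + j84.77 Ω = 89.63∠71.1° Ω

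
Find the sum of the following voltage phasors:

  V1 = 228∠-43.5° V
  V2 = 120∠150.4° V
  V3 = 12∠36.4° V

Step 1 — Convert each phasor to rectangular form:
  V1 = 228·(cos(-43.5°) + j·sin(-43.5°)) = 165.4 - j156.9 V
  V2 = 120·(cos(150.4°) + j·sin(150.4°)) = -104.3 + j59.27 V
  V3 = 12·(cos(36.4°) + j·sin(36.4°)) = 9.659 + j7.121 V
Step 2 — Sum components: V_total = 70.7 - j90.55 V.
Step 3 — Convert to polar: |V_total| = 114.9 V, ∠V_total = -52.0°.

V_total = 114.9∠-52.0° V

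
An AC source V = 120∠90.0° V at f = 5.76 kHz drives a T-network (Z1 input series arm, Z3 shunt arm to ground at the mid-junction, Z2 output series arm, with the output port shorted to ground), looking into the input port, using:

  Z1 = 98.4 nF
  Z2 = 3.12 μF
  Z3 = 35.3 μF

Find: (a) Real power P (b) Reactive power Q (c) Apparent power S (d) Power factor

Step 1 — Angular frequency: ω = 2π·f = 2π·5760 = 3.619e+04 rad/s.
Step 2 — Component impedances:
  Z1: Z = 1/(jωC) = -j/(ω·C) = 0 - j280.8 Ω
  Z2: Z = 1/(jωC) = -j/(ω·C) = 0 - j8.856 Ω
  Z3: Z = 1/(jωC) = -j/(ω·C) = 0 - j0.7827 Ω
Step 3 — With the output port shorted to ground, the output series arm Z2 runs from the junction to ground; the shunt arm Z3 also runs from the junction to ground. They appear in parallel: Z3 || Z2 = 0 - j0.7192 Ω.
Step 4 — Series with input arm Z1: Z_in = Z1 + (Z3 || Z2) = 0 - j281.5 Ω = 281.5∠-90.0° Ω.
Step 5 — Source phasor: V = 120∠90.0° V = 0 + j120 V.
Step 6 — Current: I = V / Z = -0.4263 A = 0.4263∠180.0° A.
Step 7 — Complex power: S = V·I* = 0 - j51.15 VA.
Step 8 — Real power: P = Re(S) = 0 W.
Step 9 — Reactive power: Q = Im(S) = -51.15 VAR.
Step 10 — Apparent power: |S| = 51.15 VA.
Step 11 — Power factor: PF = P/|S| = 0 (leading).

(a) P = 0 W  (b) Q = -51.15 VAR  (c) S = 51.15 VA  (d) PF = 0 (leading)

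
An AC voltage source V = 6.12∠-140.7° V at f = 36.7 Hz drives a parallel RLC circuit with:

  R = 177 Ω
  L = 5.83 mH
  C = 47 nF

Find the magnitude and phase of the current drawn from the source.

Step 1 — Angular frequency: ω = 2π·f = 2π·36.7 = 230.6 rad/s.
Step 2 — Component impedances:
  R: Z = R = 177 Ω
  L: Z = jωL = j·230.6·0.00583 = 0 + j1.344 Ω
  C: Z = 1/(jωC) = -j/(ω·C) = 0 - j9.227e+04 Ω
Step 3 — Parallel combination: 1/Z_total = 1/R + 1/L + 1/C; Z_total = 0.01021 + j1.344 Ω = 1.344∠89.6° Ω.
Step 4 — Source phasor: V = 6.12∠-140.7° V = -4.736 - j3.876 V.
Step 5 — Ohm's law: I = V / Z_total = (-4.736 - j3.876) / (0.01021 + j1.344) = -2.91 + j3.501 A.
Step 6 — Convert to polar: |I| = 4.552 A, ∠I = 129.7°.

I = 4.552∠129.7° A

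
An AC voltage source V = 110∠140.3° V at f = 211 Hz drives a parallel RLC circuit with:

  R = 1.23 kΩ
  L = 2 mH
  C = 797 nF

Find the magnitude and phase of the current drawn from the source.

Step 1 — Angular frequency: ω = 2π·f = 2π·211 = 1326 rad/s.
Step 2 — Component impedances:
  R: Z = R = 1230 Ω
  L: Z = jωL = j·1326·0.002 = 0 + j2.652 Ω
  C: Z = 1/(jωC) = -j/(ω·C) = 0 - j946.4 Ω
Step 3 — Parallel combination: 1/Z_total = 1/R + 1/L + 1/C; Z_total = 0.005748 + j2.659 Ω = 2.659∠89.9° Ω.
Step 4 — Source phasor: V = 110∠140.3° V = -84.63 + j70.26 V.
Step 5 — Ohm's law: I = V / Z_total = (-84.63 + j70.26) / (0.005748 + j2.659) = 26.36 + j31.89 A.
Step 6 — Convert to polar: |I| = 41.37 A, ∠I = 50.4°.

I = 41.37∠50.4° A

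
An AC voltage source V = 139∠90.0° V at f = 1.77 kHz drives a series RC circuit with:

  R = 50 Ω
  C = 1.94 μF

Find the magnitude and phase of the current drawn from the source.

Step 1 — Angular frequency: ω = 2π·f = 2π·1770 = 1.112e+04 rad/s.
Step 2 — Component impedances:
  R: Z = R = 50 Ω
  C: Z = 1/(jωC) = -j/(ω·C) = 0 - j46.35 Ω
Step 3 — Series combination: Z_total = R + C = 50 - j46.35 Ω = 68.18∠-42.8° Ω.
Step 4 — Source phasor: V = 139∠90.0° V = 0 + j139 V.
Step 5 — Ohm's law: I = V / Z_total = (0 + j139) / (50 - j46.35) = -1.386 + j1.495 A.
Step 6 — Convert to polar: |I| = 2.039 A, ∠I = 132.8°.

I = 2.039∠132.8° A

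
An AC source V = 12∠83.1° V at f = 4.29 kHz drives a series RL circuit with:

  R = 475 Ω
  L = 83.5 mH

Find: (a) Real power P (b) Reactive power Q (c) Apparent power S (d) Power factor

Step 1 — Angular frequency: ω = 2π·f = 2π·4290 = 2.695e+04 rad/s.
Step 2 — Component impedances:
  R: Z = R = 475 Ω
  L: Z = jωL = j·2.695e+04·0.0835 = 0 + j2251 Ω
Step 3 — Series combination: Z_total = R + L = 475 + j2251 Ω = 2300∠78.1° Ω.
Step 4 — Source phasor: V = 12∠83.1° V = 1.442 + j11.91 V.
Step 5 — Current: I = V / Z = 0.005197 + j0.0004562 A = 0.005217∠5.0° A.
Step 6 — Complex power: S = V·I* = 0.01293 + j0.06125 VA.
Step 7 — Real power: P = Re(S) = 0.01293 W.
Step 8 — Reactive power: Q = Im(S) = 0.06125 VAR.
Step 9 — Apparent power: |S| = 0.0626 VA.
Step 10 — Power factor: PF = P/|S| = 0.2065 (lagging).

(a) P = 0.01293 W  (b) Q = 0.06125 VAR  (c) S = 0.0626 VA  (d) PF = 0.2065 (lagging)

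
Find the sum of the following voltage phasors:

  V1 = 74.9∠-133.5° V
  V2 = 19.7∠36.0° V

Step 1 — Convert each phasor to rectangular form:
  V1 = 74.9·(cos(-133.5°) + j·sin(-133.5°)) = -51.56 - j54.33 V
  V2 = 19.7·(cos(36.0°) + j·sin(36.0°)) = 15.94 + j11.58 V
Step 2 — Sum components: V_total = -35.62 - j42.75 V.
Step 3 — Convert to polar: |V_total| = 55.65 V, ∠V_total = -129.8°.

V_total = 55.65∠-129.8° V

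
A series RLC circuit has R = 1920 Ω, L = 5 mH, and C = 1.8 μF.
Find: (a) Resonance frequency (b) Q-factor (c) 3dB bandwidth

Step 1 — Resonance condition Im(Z)=0 gives ω₀ = 1/√(LC).
Step 2 — ω₀ = 1/√(0.005·1.8e-06) = 1.054e+04 rad/s.
Step 3 — f₀ = ω₀/(2π) = 1678 Hz.
Step 4 — Series Q: Q = ω₀L/R = 1.054e+04·0.005/1920 = 0.02745.
Step 5 — 3dB bandwidth: Δω = ω₀/Q = 3.84e+05 rad/s; BW = Δω/(2π) = 6.112e+04 Hz.

(a) f₀ = 1678 Hz  (b) Q = 0.02745  (c) BW = 6.112e+04 Hz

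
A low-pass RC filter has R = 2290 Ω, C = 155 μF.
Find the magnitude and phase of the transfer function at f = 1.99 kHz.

Step 1 — Angular frequency: ω = 2π·1990 = 1.25e+04 rad/s.
Step 2 — Transfer function: H(jω) = 1/(1 + jωRC).
Step 3 — Denominator: 1 + jωRC = 1 + j·1.25e+04·2290·0.000155 = 1 + j4438.
Step 4 — H = 5.077e-08 - j0.0002253.
Step 5 — Magnitude: |H| = 0.0002253 (-72.9 dB); phase: φ = -90.0°.

|H| = 0.0002253 (-72.9 dB), φ = -90.0°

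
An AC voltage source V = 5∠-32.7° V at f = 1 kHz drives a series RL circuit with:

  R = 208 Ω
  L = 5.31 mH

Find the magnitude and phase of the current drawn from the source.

Step 1 — Angular frequency: ω = 2π·f = 2π·1000 = 6283 rad/s.
Step 2 — Component impedances:
  R: Z = R = 208 Ω
  L: Z = jωL = j·6283·0.00531 = 0 + j33.36 Ω
Step 3 — Series combination: Z_total = R + L = 208 + j33.36 Ω = 210.7∠9.1° Ω.
Step 4 — Source phasor: V = 5∠-32.7° V = 4.208 - j2.701 V.
Step 5 — Ohm's law: I = V / Z_total = (4.208 - j2.701) / (208 + j33.36) = 0.01769 - j0.01582 A.
Step 6 — Convert to polar: |I| = 0.02374 A, ∠I = -41.8°.

I = 0.02374∠-41.8° A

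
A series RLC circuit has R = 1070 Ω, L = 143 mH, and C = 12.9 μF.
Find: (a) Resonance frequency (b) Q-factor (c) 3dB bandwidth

Step 1 — Resonance: ω₀ = 1/√(LC) = 1/√(0.143·1.29e-05) = 736.3 rad/s.
Step 2 — f₀ = ω₀/(2π) = 117.2 Hz.
Step 3 — Series Q: Q = ω₀L/R = 736.3·0.143/1070 = 0.0984.
Step 4 — Bandwidth: Δω = ω₀/Q = 7483 rad/s; BW = Δω/(2π) = 1191 Hz.

(a) f₀ = 117.2 Hz  (b) Q = 0.0984  (c) BW = 1191 Hz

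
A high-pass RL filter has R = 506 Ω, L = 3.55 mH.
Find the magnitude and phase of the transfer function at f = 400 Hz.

Step 1 — Angular frequency: ω = 2π·400 = 2513 rad/s.
Step 2 — Transfer function: H(jω) = jωL/(R + jωL).
Step 3 — Numerator jωL = j·8.922; denominator R + jωL = 506 + j8.922.
Step 4 — H = 0.0003108 + j0.01763.
Step 5 — Magnitude: |H| = 0.01763 (-35.1 dB); phase: φ = 89.0°.

|H| = 0.01763 (-35.1 dB), φ = 89.0°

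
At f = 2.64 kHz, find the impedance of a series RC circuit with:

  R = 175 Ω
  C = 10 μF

Step 1 — Angular frequency: ω = 2π·f = 2π·2640 = 1.659e+04 rad/s.
Step 2 — Component impedances:
  R: Z = R = 175 Ω
  C: Z = 1/(jωC) = -j/(ω·C) = 0 - j6.029 Ω
Step 3 — Series combination: Z_total = R + C = 175 - j6.029 Ω = 175.1∠-2.0° Ω.

Z = 175 - j6.029 Ω = 175.1∠-2.0° Ω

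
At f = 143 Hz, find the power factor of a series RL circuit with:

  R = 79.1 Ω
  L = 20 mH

Step 1 — Angular frequency: ω = 2π·f = 2π·143 = 898.5 rad/s.
Step 2 — Component impedances:
  R: Z = R = 79.1 Ω
  L: Z = jωL = j·898.5·0.02 = 0 + j17.97 Ω
Step 3 — Series combination: Z_total = R + L = 79.1 + j17.97 Ω = 81.12∠12.8° Ω.
Step 4 — Power factor: PF = cos(φ) = Re(Z)/|Z| = 79.1/81.1155 = 0.9752.
Step 5 — Type: Im(Z) = 17.97 ⇒ lagging (phase φ = 12.8°).

PF = 0.9752 (lagging, φ = 12.8°)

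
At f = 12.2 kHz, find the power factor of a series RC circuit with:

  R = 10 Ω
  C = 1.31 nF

Step 1 — Angular frequency: ω = 2π·f = 2π·1.22e+04 = 7.665e+04 rad/s.
Step 2 — Component impedances:
  R: Z = R = 10 Ω
  C: Z = 1/(jωC) = -j/(ω·C) = 0 - j9958 Ω
Step 3 — Series combination: Z_total = R + C = 10 - j9958 Ω = 9958∠-89.9° Ω.
Step 4 — Power factor: PF = cos(φ) = Re(Z)/|Z| = 10/9958 = 0.001004.
Step 5 — Type: Im(Z) = -9958 ⇒ leading (phase φ = -89.9°).

PF = 0.001004 (leading, φ = -89.9°)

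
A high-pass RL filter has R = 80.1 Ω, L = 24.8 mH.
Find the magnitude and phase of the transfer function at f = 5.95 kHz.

Step 1 — Angular frequency: ω = 2π·5950 = 3.738e+04 rad/s.
Step 2 — Transfer function: H(jω) = jωL/(R + jωL).
Step 3 — Numerator jωL = j·927.1; denominator R + jωL = 80.1 + j927.1.
Step 4 — H = 0.9926 + j0.08575.
Step 5 — Magnitude: |H| = 0.9963 (-0.0 dB); phase: φ = 4.9°.

|H| = 0.9963 (-0.0 dB), φ = 4.9°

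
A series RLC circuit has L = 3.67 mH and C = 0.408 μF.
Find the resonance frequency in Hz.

Step 1 — Resonance condition Im(Z)=0 gives ω₀ = 1/√(LC).
Step 2 — ω₀ = 1/√(0.00367·4.08e-07) = 2.584e+04 rad/s.
Step 3 — f₀ = ω₀/(2π) = 4113 Hz.

f₀ = 4113 Hz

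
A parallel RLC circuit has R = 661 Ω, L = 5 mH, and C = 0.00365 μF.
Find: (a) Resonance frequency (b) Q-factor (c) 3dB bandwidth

Step 1 — Resonance: ω₀ = 1/√(LC) = 1/√(0.005·3.65e-09) = 2.341e+05 rad/s.
Step 2 — f₀ = ω₀/(2π) = 3.726e+04 Hz.
Step 3 — Parallel Q: Q = R/(ω₀L) = 661/(2.341e+05·0.005) = 0.5648.
Step 4 — Bandwidth: Δω = ω₀/Q = 4.145e+05 rad/s; BW = Δω/(2π) = 6.597e+04 Hz.

(a) f₀ = 3.726e+04 Hz  (b) Q = 0.5648  (c) BW = 6.597e+04 Hz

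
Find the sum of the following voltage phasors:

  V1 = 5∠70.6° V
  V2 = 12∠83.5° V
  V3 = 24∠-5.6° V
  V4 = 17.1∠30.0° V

Step 1 — Convert each phasor to rectangular form:
  V1 = 5·(cos(70.6°) + j·sin(70.6°)) = 1.661 + j4.716 V
  V2 = 12·(cos(83.5°) + j·sin(83.5°)) = 1.358 + j11.92 V
  V3 = 24·(cos(-5.6°) + j·sin(-5.6°)) = 23.89 - j2.342 V
  V4 = 17.1·(cos(30.0°) + j·sin(30.0°)) = 14.81 + j8.55 V
Step 2 — Sum components: V_total = 41.71 + j22.85 V.
Step 3 — Convert to polar: |V_total| = 47.56 V, ∠V_total = 28.7°.

V_total = 47.56∠28.7° V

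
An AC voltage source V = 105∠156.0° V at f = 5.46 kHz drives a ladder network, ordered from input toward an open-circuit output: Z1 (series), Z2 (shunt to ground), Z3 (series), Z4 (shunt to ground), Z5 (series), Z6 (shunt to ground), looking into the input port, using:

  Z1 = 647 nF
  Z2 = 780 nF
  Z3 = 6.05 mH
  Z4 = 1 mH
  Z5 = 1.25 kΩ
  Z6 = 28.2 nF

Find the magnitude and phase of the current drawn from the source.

Step 1 — Angular frequency: ω = 2π·f = 2π·5460 = 3.431e+04 rad/s.
Step 2 — Component impedances:
  Z1: Z = 1/(jωC) = -j/(ω·C) = 0 - j45.05 Ω
  Z2: Z = 1/(jωC) = -j/(ω·C) = 0 - j37.37 Ω
  Z3: Z = jωL = j·3.431e+04·0.00605 = 0 + j207.6 Ω
  Z4: Z = jωL = j·3.431e+04·0.001 = 0 + j34.31 Ω
  Z5: Z = R = 1250 Ω
  Z6: Z = 1/(jωC) = -j/(ω·C) = 0 - j1034 Ω
Step 3 — Ladder network (open output): work backward from the far end, alternating series and parallel combinations. Z_in = 0.0191 - j89.24 Ω = 89.24∠-90.0° Ω.
Step 4 — Source phasor: V = 105∠156.0° V = -95.92 + j42.71 V.
Step 5 — Ohm's law: I = V / Z_total = (-95.92 + j42.71) / (0.0191 - j89.24) = -0.4788 - j1.075 A.
Step 6 — Convert to polar: |I| = 1.177 A, ∠I = -114.0°.

I = 1.177∠-114.0° A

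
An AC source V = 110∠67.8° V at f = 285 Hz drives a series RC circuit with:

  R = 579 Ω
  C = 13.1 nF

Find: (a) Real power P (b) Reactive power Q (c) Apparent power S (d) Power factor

Step 1 — Angular frequency: ω = 2π·f = 2π·285 = 1791 rad/s.
Step 2 — Component impedances:
  R: Z = R = 579 Ω
  C: Z = 1/(jωC) = -j/(ω·C) = 0 - j4.263e+04 Ω
Step 3 — Series combination: Z_total = R + C = 579 - j4.263e+04 Ω = 4.263e+04∠-89.2° Ω.
Step 4 — Source phasor: V = 110∠67.8° V = 41.56 + j101.8 V.
Step 5 — Current: I = V / Z = -0.002375 + j0.001007 A = 0.00258∠157.0° A.
Step 6 — Complex power: S = V·I* = 0.003855 - j0.2838 VA.
Step 7 — Real power: P = Re(S) = 0.003855 W.
Step 8 — Reactive power: Q = Im(S) = -0.2838 VAR.
Step 9 — Apparent power: |S| = 0.2838 VA.
Step 10 — Power factor: PF = P/|S| = 0.01358 (leading).

(a) P = 0.003855 W  (b) Q = -0.2838 VAR  (c) S = 0.2838 VA  (d) PF = 0.01358 (leading)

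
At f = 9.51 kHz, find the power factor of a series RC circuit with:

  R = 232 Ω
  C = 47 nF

Step 1 — Angular frequency: ω = 2π·f = 2π·9510 = 5.975e+04 rad/s.
Step 2 — Component impedances:
  R: Z = R = 232 Ω
  C: Z = 1/(jωC) = -j/(ω·C) = 0 - j356.1 Ω
Step 3 — Series combination: Z_total = R + C = 232 - j356.1 Ω = 425∠-56.9° Ω.
Step 4 — Power factor: PF = cos(φ) = Re(Z)/|Z| = 232/425 = 0.5459.
Step 5 — Type: Im(Z) = -356.1 ⇒ leading (phase φ = -56.9°).

PF = 0.5459 (leading, φ = -56.9°)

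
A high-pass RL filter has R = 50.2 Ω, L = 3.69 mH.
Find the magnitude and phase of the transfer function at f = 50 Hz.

Step 1 — Angular frequency: ω = 2π·50 = 314.2 rad/s.
Step 2 — Transfer function: H(jω) = jωL/(R + jωL).
Step 3 — Numerator jωL = j·1.159; denominator R + jωL = 50.2 + j1.159.
Step 4 — H = 0.000533 + j0.02308.
Step 5 — Magnitude: |H| = 0.02309 (-32.7 dB); phase: φ = 88.7°.

|H| = 0.02309 (-32.7 dB), φ = 88.7°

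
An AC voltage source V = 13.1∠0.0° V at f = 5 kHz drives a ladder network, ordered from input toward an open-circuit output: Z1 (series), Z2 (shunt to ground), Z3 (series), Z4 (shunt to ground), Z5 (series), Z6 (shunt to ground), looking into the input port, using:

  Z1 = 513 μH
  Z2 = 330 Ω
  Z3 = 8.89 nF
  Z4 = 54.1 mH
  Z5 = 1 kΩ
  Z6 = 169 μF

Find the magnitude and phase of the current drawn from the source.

Step 1 — Angular frequency: ω = 2π·f = 2π·5000 = 3.142e+04 rad/s.
Step 2 — Component impedances:
  Z1: Z = jωL = j·3.142e+04·0.000513 = 0 + j16.12 Ω
  Z2: Z = R = 330 Ω
  Z3: Z = 1/(jωC) = -j/(ω·C) = 0 - j3581 Ω
  Z4: Z = jωL = j·3.142e+04·0.0541 = 0 + j1700 Ω
  Z5: Z = R = 1000 Ω
  Z6: Z = 1/(jωC) = -j/(ω·C) = 0 - j0.1883 Ω
Step 3 — Ladder network (open output): work backward from the far end, alternating series and parallel combinations. Z_in = 319.4 - j14.91 Ω = 319.8∠-2.7° Ω.
Step 4 — Source phasor: V = 13.1∠0.0° V = 13.1 V.
Step 5 — Ohm's law: I = V / Z_total = (13.1) / (319.4 - j14.91) = 0.04092 + j0.00191 A.
Step 6 — Convert to polar: |I| = 0.04097 A, ∠I = 2.7°.

I = 0.04097∠2.7° A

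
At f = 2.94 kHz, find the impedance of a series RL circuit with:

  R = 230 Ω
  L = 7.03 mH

Step 1 — Angular frequency: ω = 2π·f = 2π·2940 = 1.847e+04 rad/s.
Step 2 — Component impedances:
  R: Z = R = 230 Ω
  L: Z = jωL = j·1.847e+04·0.00703 = 0 + j129.9 Ω
Step 3 — Series combination: Z_total = R + L = 230 + j129.9 Ω = 264.1∠29.4° Ω.

Z = 230 + j129.9 Ω = 264.1∠29.4° Ω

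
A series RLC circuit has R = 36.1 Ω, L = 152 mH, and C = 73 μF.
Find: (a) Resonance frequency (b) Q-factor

Step 1 — Resonance condition Im(Z)=0 gives ω₀ = 1/√(LC).
Step 2 — ω₀ = 1/√(0.152·7.3e-05) = 300.2 rad/s.
Step 3 — f₀ = ω₀/(2π) = 47.78 Hz.
Step 4 — Series Q: Q = ω₀L/R = 300.2·0.152/36.1 = 1.264.

(a) f₀ = 47.78 Hz  (b) Q = 1.264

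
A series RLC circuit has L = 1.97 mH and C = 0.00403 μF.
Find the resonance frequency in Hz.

Step 1 — Resonance condition Im(Z)=0 gives ω₀ = 1/√(LC).
Step 2 — ω₀ = 1/√(0.00197·4.03e-09) = 3.549e+05 rad/s.
Step 3 — f₀ = ω₀/(2π) = 5.649e+04 Hz.

f₀ = 5.649e+04 Hz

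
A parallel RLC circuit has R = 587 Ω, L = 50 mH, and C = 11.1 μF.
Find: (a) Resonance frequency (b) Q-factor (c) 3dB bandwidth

Step 1 — Resonance: ω₀ = 1/√(LC) = 1/√(0.05·1.11e-05) = 1342 rad/s.
Step 2 — f₀ = ω₀/(2π) = 213.6 Hz.
Step 3 — Parallel Q: Q = R/(ω₀L) = 587/(1342·0.05) = 8.746.
Step 4 — Bandwidth: Δω = ω₀/Q = 153.5 rad/s; BW = Δω/(2π) = 24.43 Hz.

(a) f₀ = 213.6 Hz  (b) Q = 8.746  (c) BW = 24.43 Hz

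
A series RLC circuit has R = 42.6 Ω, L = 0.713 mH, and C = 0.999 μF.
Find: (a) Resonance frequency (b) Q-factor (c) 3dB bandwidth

Step 1 — Resonance condition Im(Z)=0 gives ω₀ = 1/√(LC).
Step 2 — ω₀ = 1/√(0.000713·9.99e-07) = 3.747e+04 rad/s.
Step 3 — f₀ = ω₀/(2π) = 5963 Hz.
Step 4 — Series Q: Q = ω₀L/R = 3.747e+04·0.000713/42.6 = 0.6271.
Step 5 — 3dB bandwidth: Δω = ω₀/Q = 5.975e+04 rad/s; BW = Δω/(2π) = 9509 Hz.

(a) f₀ = 5963 Hz  (b) Q = 0.6271  (c) BW = 9509 Hz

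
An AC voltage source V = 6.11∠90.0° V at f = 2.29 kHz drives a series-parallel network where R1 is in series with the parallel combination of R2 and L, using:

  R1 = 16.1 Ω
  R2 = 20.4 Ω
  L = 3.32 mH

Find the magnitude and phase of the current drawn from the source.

Step 1 — Angular frequency: ω = 2π·f = 2π·2290 = 1.439e+04 rad/s.
Step 2 — Component impedances:
  R1: Z = R = 16.1 Ω
  R2: Z = R = 20.4 Ω
  L: Z = jωL = j·1.439e+04·0.00332 = 0 + j47.77 Ω
Step 3 — Parallel branch: R2 || L = 1/(1/R2 + 1/L) = 17.25 + j7.368 Ω.
Step 4 — Series with R1: Z_total = R1 + (R2 || L) = 33.35 + j7.368 Ω = 34.16∠12.5° Ω.
Step 5 — Source phasor: V = 6.11∠90.0° V = 0 + j6.11 V.
Step 6 — Ohm's law: I = V / Z_total = (0 + j6.11) / (33.35 + j7.368) = 0.03859 + j0.1747 A.
Step 7 — Convert to polar: |I| = 0.1789 A, ∠I = 77.5°.

I = 0.1789∠77.5° A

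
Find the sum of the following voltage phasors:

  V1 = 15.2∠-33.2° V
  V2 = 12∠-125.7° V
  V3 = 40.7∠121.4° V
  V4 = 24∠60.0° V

Step 1 — Convert each phasor to rectangular form:
  V1 = 15.2·(cos(-33.2°) + j·sin(-33.2°)) = 12.72 - j8.323 V
  V2 = 12·(cos(-125.7°) + j·sin(-125.7°)) = -7.002 - j9.745 V
  V3 = 40.7·(cos(121.4°) + j·sin(121.4°)) = -21.21 + j34.74 V
  V4 = 24·(cos(60.0°) + j·sin(60.0°)) = 12 + j20.78 V
Step 2 — Sum components: V_total = -3.489 + j37.46 V.
Step 3 — Convert to polar: |V_total| = 37.62 V, ∠V_total = 95.3°.

V_total = 37.62∠95.3° V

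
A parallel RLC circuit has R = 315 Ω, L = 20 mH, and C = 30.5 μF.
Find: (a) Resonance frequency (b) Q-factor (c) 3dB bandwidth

Step 1 — Resonance: ω₀ = 1/√(LC) = 1/√(0.02·3.05e-05) = 1280 rad/s.
Step 2 — f₀ = ω₀/(2π) = 203.8 Hz.
Step 3 — Parallel Q: Q = R/(ω₀L) = 315/(1280·0.02) = 12.3.
Step 4 — Bandwidth: Δω = ω₀/Q = 104.1 rad/s; BW = Δω/(2π) = 16.57 Hz.

(a) f₀ = 203.8 Hz  (b) Q = 12.3  (c) BW = 16.57 Hz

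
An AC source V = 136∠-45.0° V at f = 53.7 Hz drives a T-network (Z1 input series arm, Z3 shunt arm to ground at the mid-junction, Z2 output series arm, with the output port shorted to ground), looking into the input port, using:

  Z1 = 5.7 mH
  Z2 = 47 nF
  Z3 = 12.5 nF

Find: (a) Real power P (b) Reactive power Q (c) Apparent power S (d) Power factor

Step 1 — Angular frequency: ω = 2π·f = 2π·53.7 = 337.4 rad/s.
Step 2 — Component impedances:
  Z1: Z = jωL = j·337.4·0.0057 = 0 + j1.923 Ω
  Z2: Z = 1/(jωC) = -j/(ω·C) = 0 - j6.306e+04 Ω
  Z3: Z = 1/(jωC) = -j/(ω·C) = 0 - j2.371e+05 Ω
Step 3 — With the output port shorted to ground, the output series arm Z2 runs from the junction to ground; the shunt arm Z3 also runs from the junction to ground. They appear in parallel: Z3 || Z2 = 0 - j4.981e+04 Ω.
Step 4 — Series with input arm Z1: Z_in = Z1 + (Z3 || Z2) = 0 - j4.981e+04 Ω = 4.981e+04∠-90.0° Ω.
Step 5 — Source phasor: V = 136∠-45.0° V = 96.17 - j96.17 V.
Step 6 — Current: I = V / Z = 0.001931 + j0.001931 A = 0.00273∠45.0° A.
Step 7 — Complex power: S = V·I* = 0 - j0.3713 VA.
Step 8 — Real power: P = Re(S) = 0 W.
Step 9 — Reactive power: Q = Im(S) = -0.3713 VAR.
Step 10 — Apparent power: |S| = 0.3713 VA.
Step 11 — Power factor: PF = P/|S| = 0 (leading).

(a) P = 0 W  (b) Q = -0.3713 VAR  (c) S = 0.3713 VA  (d) PF = 0 (leading)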